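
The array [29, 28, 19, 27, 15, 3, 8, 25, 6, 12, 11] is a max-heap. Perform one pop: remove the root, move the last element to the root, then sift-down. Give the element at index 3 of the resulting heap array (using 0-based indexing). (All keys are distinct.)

25

remove root 29; move last element 11 to root → [11, 28, 19, 27, 15, 3, 8, 25, 6, 12]
11 vs larger child 28 at index 1, swap → [28, 11, 19, 27, 15, 3, 8, 25, 6, 12]
11 vs larger child 27 at index 3, swap → [28, 27, 19, 11, 15, 3, 8, 25, 6, 12]
11 vs larger child 25 at index 7, swap → [28, 27, 19, 25, 15, 3, 8, 11, 6, 12]
resulting array: [28, 27, 19, 25, 15, 3, 8, 11, 6, 12]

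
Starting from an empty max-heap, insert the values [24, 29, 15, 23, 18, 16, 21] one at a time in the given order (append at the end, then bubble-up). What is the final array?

[29, 24, 21, 23, 18, 15, 16]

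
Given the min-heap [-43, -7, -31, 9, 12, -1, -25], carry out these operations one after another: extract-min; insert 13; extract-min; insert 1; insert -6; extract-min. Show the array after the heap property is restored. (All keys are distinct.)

[-7, -6, -1, 9, 12, 13, 1]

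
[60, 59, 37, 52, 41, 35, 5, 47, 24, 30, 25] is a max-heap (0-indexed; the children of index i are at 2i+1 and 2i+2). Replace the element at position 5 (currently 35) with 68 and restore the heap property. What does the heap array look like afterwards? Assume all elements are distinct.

set index 5 from 35 to 68 → [60, 59, 37, 52, 41, 68, 5, 47, 24, 30, 25]
68 > parent 37 at index 2, swap → [60, 59, 68, 52, 41, 37, 5, 47, 24, 30, 25]
68 > parent 60 at index 0, swap → [68, 59, 60, 52, 41, 37, 5, 47, 24, 30, 25]

[68, 59, 60, 52, 41, 37, 5, 47, 24, 30, 25]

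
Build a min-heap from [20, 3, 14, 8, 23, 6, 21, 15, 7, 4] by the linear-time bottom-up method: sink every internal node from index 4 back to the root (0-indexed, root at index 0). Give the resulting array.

sift down from index 4:
  23 vs only child 4 at index 9, swap → [20, 3, 14, 8, 4, 6, 21, 15, 7, 23]
sift down from index 3:
  8 vs smaller child 7 at index 8, swap → [20, 3, 14, 7, 4, 6, 21, 15, 8, 23]
sift down from index 2:
  14 vs smaller child 6 at index 5, swap → [20, 3, 6, 7, 4, 14, 21, 15, 8, 23]
sift down from index 1: already satisfies heap property
sift down from index 0:
  20 vs smaller child 3 at index 1, swap → [3, 20, 6, 7, 4, 14, 21, 15, 8, 23]
  20 vs smaller child 4 at index 4, swap → [3, 4, 6, 7, 20, 14, 21, 15, 8, 23]

[3, 4, 6, 7, 20, 14, 21, 15, 8, 23]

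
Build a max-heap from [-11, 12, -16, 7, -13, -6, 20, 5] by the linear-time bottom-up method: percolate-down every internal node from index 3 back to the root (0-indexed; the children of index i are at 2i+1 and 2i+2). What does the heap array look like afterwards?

[20, 12, -6, 7, -13, -11, -16, 5]

sift down from index 3: already satisfies heap property
sift down from index 2:
  -16 vs larger child 20 at index 6, swap → [-11, 12, 20, 7, -13, -6, -16, 5]
sift down from index 1: already satisfies heap property
sift down from index 0:
  -11 vs larger child 20 at index 2, swap → [20, 12, -11, 7, -13, -6, -16, 5]
  -11 vs larger child -6 at index 5, swap → [20, 12, -6, 7, -13, -11, -16, 5]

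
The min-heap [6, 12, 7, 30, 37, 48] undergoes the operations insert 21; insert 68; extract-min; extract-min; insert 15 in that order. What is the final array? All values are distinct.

[12, 30, 15, 68, 37, 48, 21]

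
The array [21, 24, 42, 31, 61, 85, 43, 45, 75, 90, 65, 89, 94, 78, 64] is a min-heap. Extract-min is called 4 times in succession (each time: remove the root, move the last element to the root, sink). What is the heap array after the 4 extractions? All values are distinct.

[43, 45, 85, 64, 61, 89, 94, 78, 75, 90, 65]

extract-min #1 returns 21:
  remove root 21; move last element 64 to root → [64, 24, 42, 31, 61, 85, 43, 45, 75, 90, 65, 89, 94, 78]
  64 vs smaller child 24 at index 1, swap → [24, 64, 42, 31, 61, 85, 43, 45, 75, 90, 65, 89, 94, 78]
  64 vs smaller child 31 at index 3, swap → [24, 31, 42, 64, 61, 85, 43, 45, 75, 90, 65, 89, 94, 78]
  64 vs smaller child 45 at index 7, swap → [24, 31, 42, 45, 61, 85, 43, 64, 75, 90, 65, 89, 94, 78]
extract-min #2 returns 24:
  remove root 24; move last element 78 to root → [78, 31, 42, 45, 61, 85, 43, 64, 75, 90, 65, 89, 94]
  78 vs smaller child 31 at index 1, swap → [31, 78, 42, 45, 61, 85, 43, 64, 75, 90, 65, 89, 94]
  78 vs smaller child 45 at index 3, swap → [31, 45, 42, 78, 61, 85, 43, 64, 75, 90, 65, 89, 94]
  78 vs smaller child 64 at index 7, swap → [31, 45, 42, 64, 61, 85, 43, 78, 75, 90, 65, 89, 94]
extract-min #3 returns 31:
  remove root 31; move last element 94 to root → [94, 45, 42, 64, 61, 85, 43, 78, 75, 90, 65, 89]
  94 vs smaller child 42 at index 2, swap → [42, 45, 94, 64, 61, 85, 43, 78, 75, 90, 65, 89]
  94 vs smaller child 43 at index 6, swap → [42, 45, 43, 64, 61, 85, 94, 78, 75, 90, 65, 89]
extract-min #4 returns 42:
  remove root 42; move last element 89 to root → [89, 45, 43, 64, 61, 85, 94, 78, 75, 90, 65]
  89 vs smaller child 43 at index 2, swap → [43, 45, 89, 64, 61, 85, 94, 78, 75, 90, 65]
  89 vs smaller child 85 at index 5, swap → [43, 45, 85, 64, 61, 89, 94, 78, 75, 90, 65]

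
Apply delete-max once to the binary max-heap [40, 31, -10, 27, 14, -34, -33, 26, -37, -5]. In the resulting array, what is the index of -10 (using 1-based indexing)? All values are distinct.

3

remove root 40; move last element -5 to root → [-5, 31, -10, 27, 14, -34, -33, 26, -37]
-5 vs larger child 31 at index 2, swap → [31, -5, -10, 27, 14, -34, -33, 26, -37]
-5 vs larger child 27 at index 4, swap → [31, 27, -10, -5, 14, -34, -33, 26, -37]
-5 vs larger child 26 at index 8, swap → [31, 27, -10, 26, 14, -34, -33, -5, -37]
resulting array: [31, 27, -10, 26, 14, -34, -33, -5, -37]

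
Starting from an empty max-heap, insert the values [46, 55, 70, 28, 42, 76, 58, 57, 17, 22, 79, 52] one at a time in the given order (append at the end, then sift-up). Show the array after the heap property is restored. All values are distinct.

[79, 76, 70, 46, 57, 55, 58, 28, 17, 22, 42, 52]

Insert 46:
  append 46 at index 0 → [46] (no swap needed)
Insert 55:
  append 55 at index 1 → [46, 55]
  55 > parent 46 at index 0, swap → [55, 46]
Insert 70:
  append 70 at index 2 → [55, 46, 70]
  70 > parent 55 at index 0, swap → [70, 46, 55]
Insert 28:
  append 28 at index 3 → [70, 46, 55, 28] (no swap needed)
Insert 42:
  append 42 at index 4 → [70, 46, 55, 28, 42] (no swap needed)
Insert 76:
  append 76 at index 5 → [70, 46, 55, 28, 42, 76]
  76 > parent 55 at index 2, swap → [70, 46, 76, 28, 42, 55]
  76 > parent 70 at index 0, swap → [76, 46, 70, 28, 42, 55]
Insert 58:
  append 58 at index 6 → [76, 46, 70, 28, 42, 55, 58] (no swap needed)
Insert 57:
  append 57 at index 7 → [76, 46, 70, 28, 42, 55, 58, 57]
  57 > parent 28 at index 3, swap → [76, 46, 70, 57, 42, 55, 58, 28]
  57 > parent 46 at index 1, swap → [76, 57, 70, 46, 42, 55, 58, 28]
Insert 17:
  append 17 at index 8 → [76, 57, 70, 46, 42, 55, 58, 28, 17] (no swap needed)
Insert 22:
  append 22 at index 9 → [76, 57, 70, 46, 42, 55, 58, 28, 17, 22] (no swap needed)
Insert 79:
  append 79 at index 10 → [76, 57, 70, 46, 42, 55, 58, 28, 17, 22, 79]
  79 > parent 42 at index 4, swap → [76, 57, 70, 46, 79, 55, 58, 28, 17, 22, 42]
  79 > parent 57 at index 1, swap → [76, 79, 70, 46, 57, 55, 58, 28, 17, 22, 42]
  79 > parent 76 at index 0, swap → [79, 76, 70, 46, 57, 55, 58, 28, 17, 22, 42]
Insert 52:
  append 52 at index 11 → [79, 76, 70, 46, 57, 55, 58, 28, 17, 22, 42, 52] (no swap needed)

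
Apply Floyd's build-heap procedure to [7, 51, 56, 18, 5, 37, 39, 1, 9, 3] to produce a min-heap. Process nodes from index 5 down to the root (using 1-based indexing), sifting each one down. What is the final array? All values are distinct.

sift down from index 5:
  5 vs only child 3 at index 10, swap → [7, 51, 56, 18, 3, 37, 39, 1, 9, 5]
sift down from index 4:
  18 vs smaller child 1 at index 8, swap → [7, 51, 56, 1, 3, 37, 39, 18, 9, 5]
sift down from index 3:
  56 vs smaller child 37 at index 6, swap → [7, 51, 37, 1, 3, 56, 39, 18, 9, 5]
sift down from index 2:
  51 vs smaller child 1 at index 4, swap → [7, 1, 37, 51, 3, 56, 39, 18, 9, 5]
  51 vs smaller child 9 at index 9, swap → [7, 1, 37, 9, 3, 56, 39, 18, 51, 5]
sift down from index 1:
  7 vs smaller child 1 at index 2, swap → [1, 7, 37, 9, 3, 56, 39, 18, 51, 5]
  7 vs smaller child 3 at index 5, swap → [1, 3, 37, 9, 7, 56, 39, 18, 51, 5]
  7 vs only child 5 at index 10, swap → [1, 3, 37, 9, 5, 56, 39, 18, 51, 7]

[1, 3, 37, 9, 5, 56, 39, 18, 51, 7]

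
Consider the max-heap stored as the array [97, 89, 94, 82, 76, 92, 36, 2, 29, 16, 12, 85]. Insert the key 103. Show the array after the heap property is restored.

[103, 89, 97, 82, 76, 94, 36, 2, 29, 16, 12, 85, 92]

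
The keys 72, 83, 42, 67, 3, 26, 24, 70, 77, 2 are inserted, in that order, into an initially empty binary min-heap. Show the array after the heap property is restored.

[2, 3, 24, 70, 42, 72, 26, 83, 77, 67]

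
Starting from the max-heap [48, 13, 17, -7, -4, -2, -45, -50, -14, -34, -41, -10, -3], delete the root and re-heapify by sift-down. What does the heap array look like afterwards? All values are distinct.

remove root 48; move last element -3 to root → [-3, 13, 17, -7, -4, -2, -45, -50, -14, -34, -41, -10]
-3 vs larger child 17 at index 2, swap → [17, 13, -3, -7, -4, -2, -45, -50, -14, -34, -41, -10]
-3 vs larger child -2 at index 5, swap → [17, 13, -2, -7, -4, -3, -45, -50, -14, -34, -41, -10]

[17, 13, -2, -7, -4, -3, -45, -50, -14, -34, -41, -10]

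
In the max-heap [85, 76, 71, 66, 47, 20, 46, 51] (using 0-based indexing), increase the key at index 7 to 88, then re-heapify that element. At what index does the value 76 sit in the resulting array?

set index 7 from 51 to 88 → [85, 76, 71, 66, 47, 20, 46, 88]
88 > parent 66 at index 3, swap → [85, 76, 71, 88, 47, 20, 46, 66]
88 > parent 76 at index 1, swap → [85, 88, 71, 76, 47, 20, 46, 66]
88 > parent 85 at index 0, swap → [88, 85, 71, 76, 47, 20, 46, 66]
resulting array: [88, 85, 71, 76, 47, 20, 46, 66]

3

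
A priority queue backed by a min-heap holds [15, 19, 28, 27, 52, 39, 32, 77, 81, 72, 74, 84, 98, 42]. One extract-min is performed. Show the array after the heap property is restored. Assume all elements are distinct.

[19, 27, 28, 42, 52, 39, 32, 77, 81, 72, 74, 84, 98]

remove root 15; move last element 42 to root → [42, 19, 28, 27, 52, 39, 32, 77, 81, 72, 74, 84, 98]
42 vs smaller child 19 at index 1, swap → [19, 42, 28, 27, 52, 39, 32, 77, 81, 72, 74, 84, 98]
42 vs smaller child 27 at index 3, swap → [19, 27, 28, 42, 52, 39, 32, 77, 81, 72, 74, 84, 98]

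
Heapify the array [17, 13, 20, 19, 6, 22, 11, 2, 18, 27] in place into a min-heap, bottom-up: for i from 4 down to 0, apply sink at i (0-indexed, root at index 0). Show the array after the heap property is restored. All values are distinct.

sift down from index 4: already satisfies heap property
sift down from index 3:
  19 vs smaller child 2 at index 7, swap → [17, 13, 20, 2, 6, 22, 11, 19, 18, 27]
sift down from index 2:
  20 vs smaller child 11 at index 6, swap → [17, 13, 11, 2, 6, 22, 20, 19, 18, 27]
sift down from index 1:
  13 vs smaller child 2 at index 3, swap → [17, 2, 11, 13, 6, 22, 20, 19, 18, 27]
sift down from index 0:
  17 vs smaller child 2 at index 1, swap → [2, 17, 11, 13, 6, 22, 20, 19, 18, 27]
  17 vs smaller child 6 at index 4, swap → [2, 6, 11, 13, 17, 22, 20, 19, 18, 27]

[2, 6, 11, 13, 17, 22, 20, 19, 18, 27]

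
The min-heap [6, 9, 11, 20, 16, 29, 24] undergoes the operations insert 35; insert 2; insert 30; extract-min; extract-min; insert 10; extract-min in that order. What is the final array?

insert 35:
  append 35 at index 7 → [6, 9, 11, 20, 16, 29, 24, 35] (no swap needed)
insert 2:
  append 2 at index 8 → [6, 9, 11, 20, 16, 29, 24, 35, 2]
  2 < parent 20 at index 3, swap → [6, 9, 11, 2, 16, 29, 24, 35, 20]
  2 < parent 9 at index 1, swap → [6, 2, 11, 9, 16, 29, 24, 35, 20]
  2 < parent 6 at index 0, swap → [2, 6, 11, 9, 16, 29, 24, 35, 20]
insert 30:
  append 30 at index 9 → [2, 6, 11, 9, 16, 29, 24, 35, 20, 30] (no swap needed)
extract-min → returns 2:
  remove root 2; move last element 30 to root → [30, 6, 11, 9, 16, 29, 24, 35, 20]
  30 vs smaller child 6 at index 1, swap → [6, 30, 11, 9, 16, 29, 24, 35, 20]
  30 vs smaller child 9 at index 3, swap → [6, 9, 11, 30, 16, 29, 24, 35, 20]
  30 vs smaller child 20 at index 8, swap → [6, 9, 11, 20, 16, 29, 24, 35, 30]
extract-min → returns 6:
  remove root 6; move last element 30 to root → [30, 9, 11, 20, 16, 29, 24, 35]
  30 vs smaller child 9 at index 1, swap → [9, 30, 11, 20, 16, 29, 24, 35]
  30 vs smaller child 16 at index 4, swap → [9, 16, 11, 20, 30, 29, 24, 35]
insert 10:
  append 10 at index 8 → [9, 16, 11, 20, 30, 29, 24, 35, 10]
  10 < parent 20 at index 3, swap → [9, 16, 11, 10, 30, 29, 24, 35, 20]
  10 < parent 16 at index 1, swap → [9, 10, 11, 16, 30, 29, 24, 35, 20]
extract-min → returns 9:
  remove root 9; move last element 20 to root → [20, 10, 11, 16, 30, 29, 24, 35]
  20 vs smaller child 10 at index 1, swap → [10, 20, 11, 16, 30, 29, 24, 35]
  20 vs smaller child 16 at index 3, swap → [10, 16, 11, 20, 30, 29, 24, 35]

[10, 16, 11, 20, 30, 29, 24, 35]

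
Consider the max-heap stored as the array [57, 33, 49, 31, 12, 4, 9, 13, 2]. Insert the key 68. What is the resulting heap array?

[68, 57, 49, 31, 33, 4, 9, 13, 2, 12]

append 68 at index 9 → [57, 33, 49, 31, 12, 4, 9, 13, 2, 68]
68 > parent 12 at index 4, swap → [57, 33, 49, 31, 68, 4, 9, 13, 2, 12]
68 > parent 33 at index 1, swap → [57, 68, 49, 31, 33, 4, 9, 13, 2, 12]
68 > parent 57 at index 0, swap → [68, 57, 49, 31, 33, 4, 9, 13, 2, 12]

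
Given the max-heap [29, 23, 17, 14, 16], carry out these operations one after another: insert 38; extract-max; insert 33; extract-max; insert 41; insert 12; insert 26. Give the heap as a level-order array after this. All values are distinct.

[41, 26, 29, 23, 16, 17, 12, 14]

insert 38:
  append 38 at index 5 → [29, 23, 17, 14, 16, 38]
  38 > parent 17 at index 2, swap → [29, 23, 38, 14, 16, 17]
  38 > parent 29 at index 0, swap → [38, 23, 29, 14, 16, 17]
extract-max → returns 38:
  remove root 38; move last element 17 to root → [17, 23, 29, 14, 16]
  17 vs larger child 29 at index 2, swap → [29, 23, 17, 14, 16]
insert 33:
  append 33 at index 5 → [29, 23, 17, 14, 16, 33]
  33 > parent 17 at index 2, swap → [29, 23, 33, 14, 16, 17]
  33 > parent 29 at index 0, swap → [33, 23, 29, 14, 16, 17]
extract-max → returns 33:
  remove root 33; move last element 17 to root → [17, 23, 29, 14, 16]
  17 vs larger child 29 at index 2, swap → [29, 23, 17, 14, 16]
insert 41:
  append 41 at index 5 → [29, 23, 17, 14, 16, 41]
  41 > parent 17 at index 2, swap → [29, 23, 41, 14, 16, 17]
  41 > parent 29 at index 0, swap → [41, 23, 29, 14, 16, 17]
insert 12:
  append 12 at index 6 → [41, 23, 29, 14, 16, 17, 12] (no swap needed)
insert 26:
  append 26 at index 7 → [41, 23, 29, 14, 16, 17, 12, 26]
  26 > parent 14 at index 3, swap → [41, 23, 29, 26, 16, 17, 12, 14]
  26 > parent 23 at index 1, swap → [41, 26, 29, 23, 16, 17, 12, 14]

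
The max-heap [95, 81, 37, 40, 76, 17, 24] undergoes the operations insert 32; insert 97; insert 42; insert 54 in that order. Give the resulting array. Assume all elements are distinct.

[97, 95, 37, 81, 76, 17, 24, 32, 40, 42, 54]

insert 32:
  append 32 at index 7 → [95, 81, 37, 40, 76, 17, 24, 32] (no swap needed)
insert 97:
  append 97 at index 8 → [95, 81, 37, 40, 76, 17, 24, 32, 97]
  97 > parent 40 at index 3, swap → [95, 81, 37, 97, 76, 17, 24, 32, 40]
  97 > parent 81 at index 1, swap → [95, 97, 37, 81, 76, 17, 24, 32, 40]
  97 > parent 95 at index 0, swap → [97, 95, 37, 81, 76, 17, 24, 32, 40]
insert 42:
  append 42 at index 9 → [97, 95, 37, 81, 76, 17, 24, 32, 40, 42] (no swap needed)
insert 54:
  append 54 at index 10 → [97, 95, 37, 81, 76, 17, 24, 32, 40, 42, 54] (no swap needed)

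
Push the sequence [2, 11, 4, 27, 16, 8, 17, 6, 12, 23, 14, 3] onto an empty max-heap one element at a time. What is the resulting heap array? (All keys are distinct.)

[27, 23, 17, 12, 16, 4, 8, 2, 6, 11, 14, 3]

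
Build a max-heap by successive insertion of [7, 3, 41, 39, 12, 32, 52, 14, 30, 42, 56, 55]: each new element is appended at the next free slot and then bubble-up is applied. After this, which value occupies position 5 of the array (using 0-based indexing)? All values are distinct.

41

Insert 7:
  append 7 at index 0 → [7] (no swap needed)
Insert 3:
  append 3 at index 1 → [7, 3] (no swap needed)
Insert 41:
  append 41 at index 2 → [7, 3, 41]
  41 > parent 7 at index 0, swap → [41, 3, 7]
Insert 39:
  append 39 at index 3 → [41, 3, 7, 39]
  39 > parent 3 at index 1, swap → [41, 39, 7, 3]
Insert 12:
  append 12 at index 4 → [41, 39, 7, 3, 12] (no swap needed)
Insert 32:
  append 32 at index 5 → [41, 39, 7, 3, 12, 32]
  32 > parent 7 at index 2, swap → [41, 39, 32, 3, 12, 7]
Insert 52:
  append 52 at index 6 → [41, 39, 32, 3, 12, 7, 52]
  52 > parent 32 at index 2, swap → [41, 39, 52, 3, 12, 7, 32]
  52 > parent 41 at index 0, swap → [52, 39, 41, 3, 12, 7, 32]
Insert 14:
  append 14 at index 7 → [52, 39, 41, 3, 12, 7, 32, 14]
  14 > parent 3 at index 3, swap → [52, 39, 41, 14, 12, 7, 32, 3]
Insert 30:
  append 30 at index 8 → [52, 39, 41, 14, 12, 7, 32, 3, 30]
  30 > parent 14 at index 3, swap → [52, 39, 41, 30, 12, 7, 32, 3, 14]
Insert 42:
  append 42 at index 9 → [52, 39, 41, 30, 12, 7, 32, 3, 14, 42]
  42 > parent 12 at index 4, swap → [52, 39, 41, 30, 42, 7, 32, 3, 14, 12]
  42 > parent 39 at index 1, swap → [52, 42, 41, 30, 39, 7, 32, 3, 14, 12]
Insert 56:
  append 56 at index 10 → [52, 42, 41, 30, 39, 7, 32, 3, 14, 12, 56]
  56 > parent 39 at index 4, swap → [52, 42, 41, 30, 56, 7, 32, 3, 14, 12, 39]
  56 > parent 42 at index 1, swap → [52, 56, 41, 30, 42, 7, 32, 3, 14, 12, 39]
  56 > parent 52 at index 0, swap → [56, 52, 41, 30, 42, 7, 32, 3, 14, 12, 39]
Insert 55:
  append 55 at index 11 → [56, 52, 41, 30, 42, 7, 32, 3, 14, 12, 39, 55]
  55 > parent 7 at index 5, swap → [56, 52, 41, 30, 42, 55, 32, 3, 14, 12, 39, 7]
  55 > parent 41 at index 2, swap → [56, 52, 55, 30, 42, 41, 32, 3, 14, 12, 39, 7]
resulting array: [56, 52, 55, 30, 42, 41, 32, 3, 14, 12, 39, 7]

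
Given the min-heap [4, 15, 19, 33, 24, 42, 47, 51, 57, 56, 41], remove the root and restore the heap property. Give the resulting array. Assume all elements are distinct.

remove root 4; move last element 41 to root → [41, 15, 19, 33, 24, 42, 47, 51, 57, 56]
41 vs smaller child 15 at index 1, swap → [15, 41, 19, 33, 24, 42, 47, 51, 57, 56]
41 vs smaller child 24 at index 4, swap → [15, 24, 19, 33, 41, 42, 47, 51, 57, 56]

[15, 24, 19, 33, 41, 42, 47, 51, 57, 56]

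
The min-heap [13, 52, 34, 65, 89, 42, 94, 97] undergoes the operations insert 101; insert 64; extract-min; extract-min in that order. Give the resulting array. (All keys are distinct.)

[42, 52, 89, 65, 64, 101, 94, 97]

insert 101:
  append 101 at index 8 → [13, 52, 34, 65, 89, 42, 94, 97, 101] (no swap needed)
insert 64:
  append 64 at index 9 → [13, 52, 34, 65, 89, 42, 94, 97, 101, 64]
  64 < parent 89 at index 4, swap → [13, 52, 34, 65, 64, 42, 94, 97, 101, 89]
extract-min → returns 13:
  remove root 13; move last element 89 to root → [89, 52, 34, 65, 64, 42, 94, 97, 101]
  89 vs smaller child 34 at index 2, swap → [34, 52, 89, 65, 64, 42, 94, 97, 101]
  89 vs smaller child 42 at index 5, swap → [34, 52, 42, 65, 64, 89, 94, 97, 101]
extract-min → returns 34:
  remove root 34; move last element 101 to root → [101, 52, 42, 65, 64, 89, 94, 97]
  101 vs smaller child 42 at index 2, swap → [42, 52, 101, 65, 64, 89, 94, 97]
  101 vs smaller child 89 at index 5, swap → [42, 52, 89, 65, 64, 101, 94, 97]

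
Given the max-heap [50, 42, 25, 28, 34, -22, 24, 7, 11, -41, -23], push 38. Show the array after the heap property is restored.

[50, 42, 38, 28, 34, 25, 24, 7, 11, -41, -23, -22]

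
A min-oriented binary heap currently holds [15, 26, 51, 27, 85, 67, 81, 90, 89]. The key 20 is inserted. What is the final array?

append 20 at index 9 → [15, 26, 51, 27, 85, 67, 81, 90, 89, 20]
20 < parent 85 at index 4, swap → [15, 26, 51, 27, 20, 67, 81, 90, 89, 85]
20 < parent 26 at index 1, swap → [15, 20, 51, 27, 26, 67, 81, 90, 89, 85]

[15, 20, 51, 27, 26, 67, 81, 90, 89, 85]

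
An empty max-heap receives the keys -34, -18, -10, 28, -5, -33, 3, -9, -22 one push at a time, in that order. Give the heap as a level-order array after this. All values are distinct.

Insert -34:
  append -34 at index 0 → [-34] (no swap needed)
Insert -18:
  append -18 at index 1 → [-34, -18]
  -18 > parent -34 at index 0, swap → [-18, -34]
Insert -10:
  append -10 at index 2 → [-18, -34, -10]
  -10 > parent -18 at index 0, swap → [-10, -34, -18]
Insert 28:
  append 28 at index 3 → [-10, -34, -18, 28]
  28 > parent -34 at index 1, swap → [-10, 28, -18, -34]
  28 > parent -10 at index 0, swap → [28, -10, -18, -34]
Insert -5:
  append -5 at index 4 → [28, -10, -18, -34, -5]
  -5 > parent -10 at index 1, swap → [28, -5, -18, -34, -10]
Insert -33:
  append -33 at index 5 → [28, -5, -18, -34, -10, -33] (no swap needed)
Insert 3:
  append 3 at index 6 → [28, -5, -18, -34, -10, -33, 3]
  3 > parent -18 at index 2, swap → [28, -5, 3, -34, -10, -33, -18]
Insert -9:
  append -9 at index 7 → [28, -5, 3, -34, -10, -33, -18, -9]
  -9 > parent -34 at index 3, swap → [28, -5, 3, -9, -10, -33, -18, -34]
Insert -22:
  append -22 at index 8 → [28, -5, 3, -9, -10, -33, -18, -34, -22] (no swap needed)

[28, -5, 3, -9, -10, -33, -18, -34, -22]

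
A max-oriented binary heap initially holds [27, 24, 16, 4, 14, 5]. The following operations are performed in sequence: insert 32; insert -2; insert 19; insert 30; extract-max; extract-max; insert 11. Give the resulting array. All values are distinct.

insert 32:
  append 32 at index 6 → [27, 24, 16, 4, 14, 5, 32]
  32 > parent 16 at index 2, swap → [27, 24, 32, 4, 14, 5, 16]
  32 > parent 27 at index 0, swap → [32, 24, 27, 4, 14, 5, 16]
insert -2:
  append -2 at index 7 → [32, 24, 27, 4, 14, 5, 16, -2] (no swap needed)
insert 19:
  append 19 at index 8 → [32, 24, 27, 4, 14, 5, 16, -2, 19]
  19 > parent 4 at index 3, swap → [32, 24, 27, 19, 14, 5, 16, -2, 4]
insert 30:
  append 30 at index 9 → [32, 24, 27, 19, 14, 5, 16, -2, 4, 30]
  30 > parent 14 at index 4, swap → [32, 24, 27, 19, 30, 5, 16, -2, 4, 14]
  30 > parent 24 at index 1, swap → [32, 30, 27, 19, 24, 5, 16, -2, 4, 14]
extract-max → returns 32:
  remove root 32; move last element 14 to root → [14, 30, 27, 19, 24, 5, 16, -2, 4]
  14 vs larger child 30 at index 1, swap → [30, 14, 27, 19, 24, 5, 16, -2, 4]
  14 vs larger child 24 at index 4, swap → [30, 24, 27, 19, 14, 5, 16, -2, 4]
extract-max → returns 30:
  remove root 30; move last element 4 to root → [4, 24, 27, 19, 14, 5, 16, -2]
  4 vs larger child 27 at index 2, swap → [27, 24, 4, 19, 14, 5, 16, -2]
  4 vs larger child 16 at index 6, swap → [27, 24, 16, 19, 14, 5, 4, -2]
insert 11:
  append 11 at index 8 → [27, 24, 16, 19, 14, 5, 4, -2, 11] (no swap needed)

[27, 24, 16, 19, 14, 5, 4, -2, 11]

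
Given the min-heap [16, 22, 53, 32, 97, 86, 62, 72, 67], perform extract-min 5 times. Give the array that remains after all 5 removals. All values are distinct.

extract-min #1 returns 16:
  remove root 16; move last element 67 to root → [67, 22, 53, 32, 97, 86, 62, 72]
  67 vs smaller child 22 at index 1, swap → [22, 67, 53, 32, 97, 86, 62, 72]
  67 vs smaller child 32 at index 3, swap → [22, 32, 53, 67, 97, 86, 62, 72]
extract-min #2 returns 22:
  remove root 22; move last element 72 to root → [72, 32, 53, 67, 97, 86, 62]
  72 vs smaller child 32 at index 1, swap → [32, 72, 53, 67, 97, 86, 62]
  72 vs smaller child 67 at index 3, swap → [32, 67, 53, 72, 97, 86, 62]
extract-min #3 returns 32:
  remove root 32; move last element 62 to root → [62, 67, 53, 72, 97, 86]
  62 vs smaller child 53 at index 2, swap → [53, 67, 62, 72, 97, 86]
extract-min #4 returns 53:
  remove root 53; move last element 86 to root → [86, 67, 62, 72, 97]
  86 vs smaller child 62 at index 2, swap → [62, 67, 86, 72, 97]
extract-min #5 returns 62:
  remove root 62; move last element 97 to root → [97, 67, 86, 72]
  97 vs smaller child 67 at index 1, swap → [67, 97, 86, 72]
  97 vs only child 72 at index 3, swap → [67, 72, 86, 97]

[67, 72, 86, 97]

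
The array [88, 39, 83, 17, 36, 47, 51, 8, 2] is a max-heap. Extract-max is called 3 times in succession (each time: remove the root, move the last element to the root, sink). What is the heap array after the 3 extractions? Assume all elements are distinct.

[47, 39, 8, 17, 36, 2]

extract-max #1 returns 88:
  remove root 88; move last element 2 to root → [2, 39, 83, 17, 36, 47, 51, 8]
  2 vs larger child 83 at index 2, swap → [83, 39, 2, 17, 36, 47, 51, 8]
  2 vs larger child 51 at index 6, swap → [83, 39, 51, 17, 36, 47, 2, 8]
extract-max #2 returns 83:
  remove root 83; move last element 8 to root → [8, 39, 51, 17, 36, 47, 2]
  8 vs larger child 51 at index 2, swap → [51, 39, 8, 17, 36, 47, 2]
  8 vs larger child 47 at index 5, swap → [51, 39, 47, 17, 36, 8, 2]
extract-max #3 returns 51:
  remove root 51; move last element 2 to root → [2, 39, 47, 17, 36, 8]
  2 vs larger child 47 at index 2, swap → [47, 39, 2, 17, 36, 8]
  2 vs only child 8 at index 5, swap → [47, 39, 8, 17, 36, 2]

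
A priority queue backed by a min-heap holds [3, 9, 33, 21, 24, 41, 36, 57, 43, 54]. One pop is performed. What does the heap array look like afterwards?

[9, 21, 33, 43, 24, 41, 36, 57, 54]

remove root 3; move last element 54 to root → [54, 9, 33, 21, 24, 41, 36, 57, 43]
54 vs smaller child 9 at index 1, swap → [9, 54, 33, 21, 24, 41, 36, 57, 43]
54 vs smaller child 21 at index 3, swap → [9, 21, 33, 54, 24, 41, 36, 57, 43]
54 vs smaller child 43 at index 8, swap → [9, 21, 33, 43, 24, 41, 36, 57, 54]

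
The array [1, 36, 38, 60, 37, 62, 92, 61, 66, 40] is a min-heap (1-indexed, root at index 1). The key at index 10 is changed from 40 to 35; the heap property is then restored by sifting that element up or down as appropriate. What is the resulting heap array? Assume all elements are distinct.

set index 10 from 40 to 35 → [1, 36, 38, 60, 37, 62, 92, 61, 66, 35]
35 < parent 37 at index 5, swap → [1, 36, 38, 60, 35, 62, 92, 61, 66, 37]
35 < parent 36 at index 2, swap → [1, 35, 38, 60, 36, 62, 92, 61, 66, 37]

[1, 35, 38, 60, 36, 62, 92, 61, 66, 37]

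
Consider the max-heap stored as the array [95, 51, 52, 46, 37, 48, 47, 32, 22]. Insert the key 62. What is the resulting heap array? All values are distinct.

[95, 62, 52, 46, 51, 48, 47, 32, 22, 37]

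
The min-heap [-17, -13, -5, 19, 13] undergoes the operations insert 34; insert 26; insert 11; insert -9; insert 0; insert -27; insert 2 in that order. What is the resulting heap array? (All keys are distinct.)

insert 34:
  append 34 at index 5 → [-17, -13, -5, 19, 13, 34] (no swap needed)
insert 26:
  append 26 at index 6 → [-17, -13, -5, 19, 13, 34, 26] (no swap needed)
insert 11:
  append 11 at index 7 → [-17, -13, -5, 19, 13, 34, 26, 11]
  11 < parent 19 at index 3, swap → [-17, -13, -5, 11, 13, 34, 26, 19]
insert -9:
  append -9 at index 8 → [-17, -13, -5, 11, 13, 34, 26, 19, -9]
  -9 < parent 11 at index 3, swap → [-17, -13, -5, -9, 13, 34, 26, 19, 11]
insert 0:
  append 0 at index 9 → [-17, -13, -5, -9, 13, 34, 26, 19, 11, 0]
  0 < parent 13 at index 4, swap → [-17, -13, -5, -9, 0, 34, 26, 19, 11, 13]
insert -27:
  append -27 at index 10 → [-17, -13, -5, -9, 0, 34, 26, 19, 11, 13, -27]
  -27 < parent 0 at index 4, swap → [-17, -13, -5, -9, -27, 34, 26, 19, 11, 13, 0]
  -27 < parent -13 at index 1, swap → [-17, -27, -5, -9, -13, 34, 26, 19, 11, 13, 0]
  -27 < parent -17 at index 0, swap → [-27, -17, -5, -9, -13, 34, 26, 19, 11, 13, 0]
insert 2:
  append 2 at index 11 → [-27, -17, -5, -9, -13, 34, 26, 19, 11, 13, 0, 2]
  2 < parent 34 at index 5, swap → [-27, -17, -5, -9, -13, 2, 26, 19, 11, 13, 0, 34]

[-27, -17, -5, -9, -13, 2, 26, 19, 11, 13, 0, 34]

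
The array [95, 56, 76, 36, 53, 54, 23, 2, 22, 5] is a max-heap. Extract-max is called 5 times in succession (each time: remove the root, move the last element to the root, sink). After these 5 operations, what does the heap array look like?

extract-max #1 returns 95:
  remove root 95; move last element 5 to root → [5, 56, 76, 36, 53, 54, 23, 2, 22]
  5 vs larger child 76 at index 2, swap → [76, 56, 5, 36, 53, 54, 23, 2, 22]
  5 vs larger child 54 at index 5, swap → [76, 56, 54, 36, 53, 5, 23, 2, 22]
extract-max #2 returns 76:
  remove root 76; move last element 22 to root → [22, 56, 54, 36, 53, 5, 23, 2]
  22 vs larger child 56 at index 1, swap → [56, 22, 54, 36, 53, 5, 23, 2]
  22 vs larger child 53 at index 4, swap → [56, 53, 54, 36, 22, 5, 23, 2]
extract-max #3 returns 56:
  remove root 56; move last element 2 to root → [2, 53, 54, 36, 22, 5, 23]
  2 vs larger child 54 at index 2, swap → [54, 53, 2, 36, 22, 5, 23]
  2 vs larger child 23 at index 6, swap → [54, 53, 23, 36, 22, 5, 2]
extract-max #4 returns 54:
  remove root 54; move last element 2 to root → [2, 53, 23, 36, 22, 5]
  2 vs larger child 53 at index 1, swap → [53, 2, 23, 36, 22, 5]
  2 vs larger child 36 at index 3, swap → [53, 36, 23, 2, 22, 5]
extract-max #5 returns 53:
  remove root 53; move last element 5 to root → [5, 36, 23, 2, 22]
  5 vs larger child 36 at index 1, swap → [36, 5, 23, 2, 22]
  5 vs larger child 22 at index 4, swap → [36, 22, 23, 2, 5]

[36, 22, 23, 2, 5]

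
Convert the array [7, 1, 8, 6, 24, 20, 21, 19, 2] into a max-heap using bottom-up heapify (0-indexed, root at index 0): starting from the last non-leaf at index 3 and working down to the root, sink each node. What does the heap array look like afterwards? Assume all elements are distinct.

[24, 19, 21, 7, 1, 20, 8, 6, 2]

sift down from index 3:
  6 vs larger child 19 at index 7, swap → [7, 1, 8, 19, 24, 20, 21, 6, 2]
sift down from index 2:
  8 vs larger child 21 at index 6, swap → [7, 1, 21, 19, 24, 20, 8, 6, 2]
sift down from index 1:
  1 vs larger child 24 at index 4, swap → [7, 24, 21, 19, 1, 20, 8, 6, 2]
sift down from index 0:
  7 vs larger child 24 at index 1, swap → [24, 7, 21, 19, 1, 20, 8, 6, 2]
  7 vs larger child 19 at index 3, swap → [24, 19, 21, 7, 1, 20, 8, 6, 2]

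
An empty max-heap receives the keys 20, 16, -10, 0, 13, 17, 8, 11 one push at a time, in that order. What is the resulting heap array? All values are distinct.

Insert 20:
  append 20 at index 0 → [20] (no swap needed)
Insert 16:
  append 16 at index 1 → [20, 16] (no swap needed)
Insert -10:
  append -10 at index 2 → [20, 16, -10] (no swap needed)
Insert 0:
  append 0 at index 3 → [20, 16, -10, 0] (no swap needed)
Insert 13:
  append 13 at index 4 → [20, 16, -10, 0, 13] (no swap needed)
Insert 17:
  append 17 at index 5 → [20, 16, -10, 0, 13, 17]
  17 > parent -10 at index 2, swap → [20, 16, 17, 0, 13, -10]
Insert 8:
  append 8 at index 6 → [20, 16, 17, 0, 13, -10, 8] (no swap needed)
Insert 11:
  append 11 at index 7 → [20, 16, 17, 0, 13, -10, 8, 11]
  11 > parent 0 at index 3, swap → [20, 16, 17, 11, 13, -10, 8, 0]

[20, 16, 17, 11, 13, -10, 8, 0]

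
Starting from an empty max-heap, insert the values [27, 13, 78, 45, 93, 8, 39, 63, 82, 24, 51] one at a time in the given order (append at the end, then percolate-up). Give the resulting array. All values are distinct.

Insert 27:
  append 27 at index 0 → [27] (no swap needed)
Insert 13:
  append 13 at index 1 → [27, 13] (no swap needed)
Insert 78:
  append 78 at index 2 → [27, 13, 78]
  78 > parent 27 at index 0, swap → [78, 13, 27]
Insert 45:
  append 45 at index 3 → [78, 13, 27, 45]
  45 > parent 13 at index 1, swap → [78, 45, 27, 13]
Insert 93:
  append 93 at index 4 → [78, 45, 27, 13, 93]
  93 > parent 45 at index 1, swap → [78, 93, 27, 13, 45]
  93 > parent 78 at index 0, swap → [93, 78, 27, 13, 45]
Insert 8:
  append 8 at index 5 → [93, 78, 27, 13, 45, 8] (no swap needed)
Insert 39:
  append 39 at index 6 → [93, 78, 27, 13, 45, 8, 39]
  39 > parent 27 at index 2, swap → [93, 78, 39, 13, 45, 8, 27]
Insert 63:
  append 63 at index 7 → [93, 78, 39, 13, 45, 8, 27, 63]
  63 > parent 13 at index 3, swap → [93, 78, 39, 63, 45, 8, 27, 13]
Insert 82:
  append 82 at index 8 → [93, 78, 39, 63, 45, 8, 27, 13, 82]
  82 > parent 63 at index 3, swap → [93, 78, 39, 82, 45, 8, 27, 13, 63]
  82 > parent 78 at index 1, swap → [93, 82, 39, 78, 45, 8, 27, 13, 63]
Insert 24:
  append 24 at index 9 → [93, 82, 39, 78, 45, 8, 27, 13, 63, 24] (no swap needed)
Insert 51:
  append 51 at index 10 → [93, 82, 39, 78, 45, 8, 27, 13, 63, 24, 51]
  51 > parent 45 at index 4, swap → [93, 82, 39, 78, 51, 8, 27, 13, 63, 24, 45]

[93, 82, 39, 78, 51, 8, 27, 13, 63, 24, 45]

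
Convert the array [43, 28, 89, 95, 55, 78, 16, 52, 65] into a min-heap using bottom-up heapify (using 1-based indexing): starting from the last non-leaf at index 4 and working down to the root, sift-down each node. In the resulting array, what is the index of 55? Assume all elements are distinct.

5

sift down from index 4:
  95 vs smaller child 52 at index 8, swap → [43, 28, 89, 52, 55, 78, 16, 95, 65]
sift down from index 3:
  89 vs smaller child 16 at index 7, swap → [43, 28, 16, 52, 55, 78, 89, 95, 65]
sift down from index 2: already satisfies heap property
sift down from index 1:
  43 vs smaller child 16 at index 3, swap → [16, 28, 43, 52, 55, 78, 89, 95, 65]
resulting array: [16, 28, 43, 52, 55, 78, 89, 95, 65]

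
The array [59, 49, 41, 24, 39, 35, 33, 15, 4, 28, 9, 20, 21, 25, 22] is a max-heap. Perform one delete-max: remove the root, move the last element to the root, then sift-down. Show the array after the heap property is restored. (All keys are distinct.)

[49, 39, 41, 24, 28, 35, 33, 15, 4, 22, 9, 20, 21, 25]

remove root 59; move last element 22 to root → [22, 49, 41, 24, 39, 35, 33, 15, 4, 28, 9, 20, 21, 25]
22 vs larger child 49 at index 1, swap → [49, 22, 41, 24, 39, 35, 33, 15, 4, 28, 9, 20, 21, 25]
22 vs larger child 39 at index 4, swap → [49, 39, 41, 24, 22, 35, 33, 15, 4, 28, 9, 20, 21, 25]
22 vs larger child 28 at index 9, swap → [49, 39, 41, 24, 28, 35, 33, 15, 4, 22, 9, 20, 21, 25]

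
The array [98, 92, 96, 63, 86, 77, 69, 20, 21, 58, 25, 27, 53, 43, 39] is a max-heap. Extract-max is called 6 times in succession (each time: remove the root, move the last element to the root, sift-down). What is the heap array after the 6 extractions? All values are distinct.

extract-max #1 returns 98:
  remove root 98; move last element 39 to root → [39, 92, 96, 63, 86, 77, 69, 20, 21, 58, 25, 27, 53, 43]
  39 vs larger child 96 at index 2, swap → [96, 92, 39, 63, 86, 77, 69, 20, 21, 58, 25, 27, 53, 43]
  39 vs larger child 77 at index 5, swap → [96, 92, 77, 63, 86, 39, 69, 20, 21, 58, 25, 27, 53, 43]
  39 vs larger child 53 at index 12, swap → [96, 92, 77, 63, 86, 53, 69, 20, 21, 58, 25, 27, 39, 43]
extract-max #2 returns 96:
  remove root 96; move last element 43 to root → [43, 92, 77, 63, 86, 53, 69, 20, 21, 58, 25, 27, 39]
  43 vs larger child 92 at index 1, swap → [92, 43, 77, 63, 86, 53, 69, 20, 21, 58, 25, 27, 39]
  43 vs larger child 86 at index 4, swap → [92, 86, 77, 63, 43, 53, 69, 20, 21, 58, 25, 27, 39]
  43 vs larger child 58 at index 9, swap → [92, 86, 77, 63, 58, 53, 69, 20, 21, 43, 25, 27, 39]
extract-max #3 returns 92:
  remove root 92; move last element 39 to root → [39, 86, 77, 63, 58, 53, 69, 20, 21, 43, 25, 27]
  39 vs larger child 86 at index 1, swap → [86, 39, 77, 63, 58, 53, 69, 20, 21, 43, 25, 27]
  39 vs larger child 63 at index 3, swap → [86, 63, 77, 39, 58, 53, 69, 20, 21, 43, 25, 27]
extract-max #4 returns 86:
  remove root 86; move last element 27 to root → [27, 63, 77, 39, 58, 53, 69, 20, 21, 43, 25]
  27 vs larger child 77 at index 2, swap → [77, 63, 27, 39, 58, 53, 69, 20, 21, 43, 25]
  27 vs larger child 69 at index 6, swap → [77, 63, 69, 39, 58, 53, 27, 20, 21, 43, 25]
extract-max #5 returns 77:
  remove root 77; move last element 25 to root → [25, 63, 69, 39, 58, 53, 27, 20, 21, 43]
  25 vs larger child 69 at index 2, swap → [69, 63, 25, 39, 58, 53, 27, 20, 21, 43]
  25 vs larger child 53 at index 5, swap → [69, 63, 53, 39, 58, 25, 27, 20, 21, 43]
extract-max #6 returns 69:
  remove root 69; move last element 43 to root → [43, 63, 53, 39, 58, 25, 27, 20, 21]
  43 vs larger child 63 at index 1, swap → [63, 43, 53, 39, 58, 25, 27, 20, 21]
  43 vs larger child 58 at index 4, swap → [63, 58, 53, 39, 43, 25, 27, 20, 21]

[63, 58, 53, 39, 43, 25, 27, 20, 21]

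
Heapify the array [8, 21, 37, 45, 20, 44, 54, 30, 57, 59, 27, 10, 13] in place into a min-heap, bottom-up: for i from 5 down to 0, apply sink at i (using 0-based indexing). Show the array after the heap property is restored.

sift down from index 5:
  44 vs smaller child 10 at index 11, swap → [8, 21, 37, 45, 20, 10, 54, 30, 57, 59, 27, 44, 13]
sift down from index 4: already satisfies heap property
sift down from index 3:
  45 vs smaller child 30 at index 7, swap → [8, 21, 37, 30, 20, 10, 54, 45, 57, 59, 27, 44, 13]
sift down from index 2:
  37 vs smaller child 10 at index 5, swap → [8, 21, 10, 30, 20, 37, 54, 45, 57, 59, 27, 44, 13]
  37 vs smaller child 13 at index 12, swap → [8, 21, 10, 30, 20, 13, 54, 45, 57, 59, 27, 44, 37]
sift down from index 1:
  21 vs smaller child 20 at index 4, swap → [8, 20, 10, 30, 21, 13, 54, 45, 57, 59, 27, 44, 37]
sift down from index 0: already satisfies heap property

[8, 20, 10, 30, 21, 13, 54, 45, 57, 59, 27, 44, 37]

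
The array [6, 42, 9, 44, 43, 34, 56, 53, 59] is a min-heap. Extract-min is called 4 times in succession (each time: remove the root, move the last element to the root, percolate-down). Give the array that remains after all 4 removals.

[43, 44, 53, 59, 56]

extract-min #1 returns 6:
  remove root 6; move last element 59 to root → [59, 42, 9, 44, 43, 34, 56, 53]
  59 vs smaller child 9 at index 2, swap → [9, 42, 59, 44, 43, 34, 56, 53]
  59 vs smaller child 34 at index 5, swap → [9, 42, 34, 44, 43, 59, 56, 53]
extract-min #2 returns 9:
  remove root 9; move last element 53 to root → [53, 42, 34, 44, 43, 59, 56]
  53 vs smaller child 34 at index 2, swap → [34, 42, 53, 44, 43, 59, 56]
extract-min #3 returns 34:
  remove root 34; move last element 56 to root → [56, 42, 53, 44, 43, 59]
  56 vs smaller child 42 at index 1, swap → [42, 56, 53, 44, 43, 59]
  56 vs smaller child 43 at index 4, swap → [42, 43, 53, 44, 56, 59]
extract-min #4 returns 42:
  remove root 42; move last element 59 to root → [59, 43, 53, 44, 56]
  59 vs smaller child 43 at index 1, swap → [43, 59, 53, 44, 56]
  59 vs smaller child 44 at index 3, swap → [43, 44, 53, 59, 56]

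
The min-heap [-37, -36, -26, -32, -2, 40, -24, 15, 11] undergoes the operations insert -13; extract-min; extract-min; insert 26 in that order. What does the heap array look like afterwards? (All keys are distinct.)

insert -13:
  append -13 at index 9 → [-37, -36, -26, -32, -2, 40, -24, 15, 11, -13]
  -13 < parent -2 at index 4, swap → [-37, -36, -26, -32, -13, 40, -24, 15, 11, -2]
extract-min → returns -37:
  remove root -37; move last element -2 to root → [-2, -36, -26, -32, -13, 40, -24, 15, 11]
  -2 vs smaller child -36 at index 1, swap → [-36, -2, -26, -32, -13, 40, -24, 15, 11]
  -2 vs smaller child -32 at index 3, swap → [-36, -32, -26, -2, -13, 40, -24, 15, 11]
extract-min → returns -36:
  remove root -36; move last element 11 to root → [11, -32, -26, -2, -13, 40, -24, 15]
  11 vs smaller child -32 at index 1, swap → [-32, 11, -26, -2, -13, 40, -24, 15]
  11 vs smaller child -13 at index 4, swap → [-32, -13, -26, -2, 11, 40, -24, 15]
insert 26:
  append 26 at index 8 → [-32, -13, -26, -2, 11, 40, -24, 15, 26] (no swap needed)

[-32, -13, -26, -2, 11, 40, -24, 15, 26]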